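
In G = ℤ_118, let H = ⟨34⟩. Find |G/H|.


|⟨34⟩| = n / gcd(34, 118) = 118 / 2 = 59
H is normal (ℤ_118 is abelian).
|G/H| = |G| / |H| = 118 / 59 = 2

|G/H| = 2


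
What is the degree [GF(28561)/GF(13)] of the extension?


GF(28561) = GF(13^4), so the extension degree is 4

[GF(28561)/GF(13)] = 4


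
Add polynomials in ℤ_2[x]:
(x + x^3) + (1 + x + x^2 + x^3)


Add coefficients mod 2:
x^0: 0 + 1 = 1 (mod 2)
x^1: 1 + 1 = 0 (mod 2)
x^2: 0 + 1 = 1 (mod 2)
x^3: 1 + 1 = 0 (mod 2)
Result: 1 + x^2

f + g = 1 + x^2


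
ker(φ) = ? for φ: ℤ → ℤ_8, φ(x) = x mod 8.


Kernel = preimage of identity
ker(φ) = {x ∈ ℤ : x ≡ 0 (mod 8)} = 8ℤ = {0, ±8, ±16, ...}

ker(φ) = 8ℤ


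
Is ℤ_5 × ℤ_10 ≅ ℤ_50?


Comparing ℤ_5 × ℤ_10 and ℤ_50:
gcd(5,10) = 5 ≠ 1. Max element order in ℤ_5×ℤ_10 is lcm(5,10) = 10 < 50, so it has no element of order 50

No, ℤ_5 × ℤ_10 ≇ ℤ_50


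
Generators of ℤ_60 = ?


g generates ℤ_n iff gcd(g,n) = 1
Prime factors of 60: 2, 3, 5
Generators are g ∈ {1,...,59} not divisible by any of these primes.
Generators: {1, 7, 11, 13, 17, 19, 23, 29, 31, 37, 41, 43, 47, 49, 53, 59}
Number of generators = φ(60) = 16

Generators of ℤ_60 = {1, 7, 11, 13, 17, 19, 23, 29, 31, 37, 41, 43, 47, 49, 53, 59}


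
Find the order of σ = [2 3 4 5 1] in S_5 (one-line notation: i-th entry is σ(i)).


Cycle decomposition: (1 2 3 4 5)
Cycle lengths: 5
Order = lcm(5) = 5

ord(σ) = 5


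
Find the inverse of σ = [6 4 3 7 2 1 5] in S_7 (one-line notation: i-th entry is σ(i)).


To find σ⁻¹, swap domain and range:
σ(1) = 6 → σ⁻¹(6) = 1
σ(2) = 4 → σ⁻¹(4) = 2
σ(3) = 3 → σ⁻¹(3) = 3
σ(4) = 7 → σ⁻¹(7) = 4
σ(5) = 2 → σ⁻¹(2) = 5
σ(6) = 1 → σ⁻¹(1) = 6
σ(7) = 5 → σ⁻¹(5) = 7

σ⁻¹ = [6 5 3 2 7 1 4]


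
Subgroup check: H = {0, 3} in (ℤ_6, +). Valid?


Subgroup test for H = {0, 3} in (ℤ_6, +):
(1) 0 ∈ H? Yes
(2) Closure: for all a,b ∈ H, (a+b) mod 6 ∈ H? Yes
(3) Inverses: for all a ∈ H, -a mod 6 ∈ H? Yes

Yes, H is a subgroup of ℤ_6


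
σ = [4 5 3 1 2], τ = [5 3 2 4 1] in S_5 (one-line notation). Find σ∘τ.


σ∘τ: apply τ first, then σ
1 →τ 5 →σ 2
2 →τ 3 →σ 3
3 →τ 2 →σ 5
4 →τ 4 →σ 1
5 →τ 1 →σ 4

σ∘τ = [2 3 5 1 4]


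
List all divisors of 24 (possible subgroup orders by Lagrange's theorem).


Lagrange's theorem: |H| divides |G|
|G| = 24
Divisors of 24: 1, 2, 3, 4, 6, 8, 12, 24

Possible subgroup orders: {1, 2, 3, 4, 6, 8, 12, 24}


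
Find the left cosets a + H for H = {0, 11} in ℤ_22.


H = {0, 11}, |H| = 2
Number of cosets = |G|/|H| = 22/2 = 11
0 + H = {0, 11}
1 + H = {1, 12}
2 + H = {2, 13}
3 + H = {3, 14}
4 + H = {4, 15}
5 + H = {5, 16}
6 + H = {6, 17}
7 + H = {7, 18}
8 + H = {8, 19}
9 + H = {9, 20}
10 + H = {10, 21}

Cosets: 0+H={0,11}; 1+H={1,12}; 2+H={2,13}; 3+H={3,14}; 4+H={4,15}; 5+H={5,16}; 6+H={6,17}; 7+H={7,18}; 8+H={8,19}; 9+H={9,20}; 10+H={10,21}


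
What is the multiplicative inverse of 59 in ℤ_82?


Use the extended Euclidean algorithm to write 1 = 59·s + 82·t; then s mod 82 is the inverse.
Euclidean algorithm:
  59 = 0·82 + 59
  82 = 1·59 + 23
  59 = 2·23 + 13
  23 = 1·13 + 10
  13 = 1·10 + 3
  10 = 3·3 + 1
  3 = 3·1 + 0
gcd(59,82) = 1
Back-substitution gives: 59·(-25) + 82·(18) = 1
So 59⁻¹ ≡ -25 ≡ 57 (mod 82)
Check: 59 × 57 = 3363 ≡ 1 (mod 82) ✓

59⁻¹ ≡ 57 (mod 82)


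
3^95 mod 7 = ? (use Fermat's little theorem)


Fermat's little theorem: if p is prime and gcd(a,p)=1, then a^(p-1) ≡ 1 (mod p)
p = 7 is prime, gcd(3,7) = 1
Reduce exponent: 95 mod 6 = 5
So 3^95 ≡ 3^5 (mod 7)
3^5 mod 7 = 5

3^95 ≡ 5 (mod 7)


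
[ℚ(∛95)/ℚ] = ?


∛95 has minimal polynomial x³ - 95 (irreducible over ℚ since 95 is not a perfect cube)

[ℚ(∛95)/ℚ] = 3


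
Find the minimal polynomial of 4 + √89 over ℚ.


Let α = 4 + √89. Then α - 4 = √89, so (α - 4)² = 89, giving α² - 8α - 73 = 0. Degree 2 and α ∉ ℚ, so this is the minimal polynomial.

Minimal polynomial: x² - 8x - 73


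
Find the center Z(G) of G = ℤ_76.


Z(G) = {g ∈ G | gx = xg for all x ∈ G}
ℤ_76 is abelian, so Z(G) = G

Z(ℤ_76) = ℤ_76


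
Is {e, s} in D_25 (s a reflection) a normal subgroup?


H = {e, s} in D_25 (s a reflection)
r·s·r⁻¹ = sr⁻² ≠ s for n ≥ 3, so {e, s} is not closed under conjugation

No, not a normal subgroup


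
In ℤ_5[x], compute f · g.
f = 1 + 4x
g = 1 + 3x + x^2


Expand and collect like terms; reduce coefficients mod 5:
x^0: 1·1 = 1 ≡ 1 (mod 5)
x^1: 1·3 + 4·1 = 7 ≡ 2 (mod 5)
x^2: 1·1 + 4·3 = 13 ≡ 3 (mod 5)
x^3: 4·1 = 4 ≡ 4 (mod 5)
Result: 1 + 2x + 3x^2 + 4x^3

f · g = 1 + 2x + 3x^2 + 4x^3


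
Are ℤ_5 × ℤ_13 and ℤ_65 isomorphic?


Comparing ℤ_5 × ℤ_13 and ℤ_65:
gcd(5,13) = 1, so ℤ_5 × ℤ_13 ≅ ℤ_65 (CRT)

Yes, ℤ_5 × ℤ_13 ≅ ℤ_65


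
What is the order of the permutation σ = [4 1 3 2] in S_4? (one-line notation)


Cycle decomposition: (1 4 2)
Cycle lengths: 3
Order = lcm(3) = 3

ord(σ) = 3


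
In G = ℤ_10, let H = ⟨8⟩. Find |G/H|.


|⟨8⟩| = n / gcd(8, 10) = 10 / 2 = 5
H is normal (ℤ_10 is abelian).
|G/H| = |G| / |H| = 10 / 5 = 2

|G/H| = 2


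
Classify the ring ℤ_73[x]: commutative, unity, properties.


ℤ_73 is a field (n prime), so ℤ_73[x] is a commutative integral domain with unity
Commutative: Yes
Integral domain: Yes
Has unity: Yes

ℤ_73[x]: Commutative=Yes, Unity=Yes


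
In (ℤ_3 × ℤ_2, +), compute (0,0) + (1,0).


Operation: componentwise addition mod (3, 2)
(0,0) + (1,0) = ((a₁+b₁) mod 3, (a₂+b₂) mod 2) with a = (0,0), b = (1,0)

(0,0) + (1,0) = (1,0)


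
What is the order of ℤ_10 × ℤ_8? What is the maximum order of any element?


|ℤ_10 × ℤ_8| = 10 × 8 = 80
Max element order = lcm(10,8) = 40
Cyclic? No (gcd=2)

|ℤ_10×ℤ_8| = 80, max element order = 40


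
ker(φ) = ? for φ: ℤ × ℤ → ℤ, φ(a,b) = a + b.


Kernel = preimage of identity
ker(φ) = {(a,b) ∈ ℤ² | a+b = 0} = {(a,-a) | a ∈ ℤ}

ker(φ) = {(a,-a) | a ∈ ℤ}


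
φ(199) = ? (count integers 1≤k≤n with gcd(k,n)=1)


Factor n: 199 = 199
φ(n) = n · ∏(1 - 1/p) over distinct primes p | n
φ(199) = 199 · (1 - 1/199) = 198

φ(199) = 198


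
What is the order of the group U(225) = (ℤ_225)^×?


U(n) is the group of units mod n; |U(n)| = φ(n)
|U(225)| = φ(225) = 120

|U(225) = (ℤ_225)^×| = 120


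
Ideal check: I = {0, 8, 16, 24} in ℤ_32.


Check ideal conditions for I = {0, 8, 16, 24} in ℤ_32:
(1) I is an additive subgroup? Yes
(2) For r ∈ ℤ_32 and a ∈ I: r·a ∈ I? Yes

Yes, I is an ideal of ℤ_32


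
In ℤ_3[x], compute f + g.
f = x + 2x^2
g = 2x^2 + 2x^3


Add coefficients mod 3:
x^0: 0 + 0 = 0 (mod 3)
x^1: 1 + 0 = 1 (mod 3)
x^2: 2 + 2 = 1 (mod 3)
x^3: 0 + 2 = 2 (mod 3)
Result: x + x^2 + 2x^3

f + g = x + x^2 + 2x^3


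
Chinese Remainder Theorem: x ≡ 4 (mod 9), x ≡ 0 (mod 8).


m₁ = 9, m₂ = 8, gcd = 1, so CRT applies. M = m₁·m₂ = 72
Let M₁ = M/m₁ = 8, M₂ = M/m₂ = 9
Find y₁ ≡ M₁⁻¹ (mod m₁): 8⁻¹ ≡ 8 (mod 9)
Find y₂ ≡ M₂⁻¹ (mod m₂): 9⁻¹ ≡ 1 (mod 8)
x = a₁·M₁·y₁ + a₂·M₂·y₂ = 4·8·8 + 0·9·1 = 256
Reduce mod 72: x ≡ 40
Check: 40 mod 9 = 4 ✓, 40 mod 8 = 0 ✓

x ≡ 40 (mod 72)


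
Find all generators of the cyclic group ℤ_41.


g generates ℤ_n iff gcd(g,n) = 1
Prime factors of 41: 41
Generators are g ∈ {1,...,40} not divisible by any of these primes.
Generators: {1, 2, 3, 4, 5, 6, 7, 8, 9, 10, 11, 12, 13, 14, 15, 16, 17, 18, 19, 20, 21, 22, 23, 24, 25, 26, 27, 28, 29, 30, 31, 32, 33, 34, 35, 36, 37, 38, 39, 40}
Number of generators = φ(41) = 40

Generators of ℤ_41 = {1, 2, 3, 4, 5, 6, 7, 8, 9, 10, 11, 12, 13, 14, 15, 16, 17, 18, 19, 20, 21, 22, 23, 24, 25, 26, 27, 28, 29, 30, 31, 32, 33, 34, 35, 36, 37, 38, 39, 40}


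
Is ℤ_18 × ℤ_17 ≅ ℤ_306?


Comparing ℤ_18 × ℤ_17 and ℤ_306:
gcd(18,17) = 1, so ℤ_18 × ℤ_17 ≅ ℤ_306 (CRT)

Yes, ℤ_18 × ℤ_17 ≅ ℤ_306


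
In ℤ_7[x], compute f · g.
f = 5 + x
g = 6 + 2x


Expand and collect like terms; reduce coefficients mod 7:
x^0: 5·6 = 30 ≡ 2 (mod 7)
x^1: 5·2 + 1·6 = 16 ≡ 2 (mod 7)
x^2: 1·2 = 2 ≡ 2 (mod 7)
Result: 2 + 2x + 2x^2

f · g = 2 + 2x + 2x^2


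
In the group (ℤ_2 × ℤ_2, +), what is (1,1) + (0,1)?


Operation: componentwise addition mod (2, 2)
(1,1) + (0,1) = ((a₁+b₁) mod 2, (a₂+b₂) mod 2) with a = (1,1), b = (0,1)

(1,1) + (0,1) = (1,0)


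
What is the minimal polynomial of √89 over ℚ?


√89 satisfies x² - 89 = 0, irreducible over ℚ since 89 is squarefree

Minimal polynomial: x² - 89


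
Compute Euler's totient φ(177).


Factor n: 177 = 3 × 59
φ(n) = n · ∏(1 - 1/p) over distinct primes p | n
φ(177) = 177 · (1 - 1/3) · (1 - 1/59) = 116

φ(177) = 116


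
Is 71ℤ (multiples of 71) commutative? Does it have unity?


71ℤ is a commutative ring under +,× but has no multiplicative identity (1 ∉ 71ℤ); it has no zero divisors, but without unity it is not an integral domain
Commutative: Yes
Integral domain: No
Has unity: No

71ℤ (multiples of 71): Commutative=Yes, Unity=No


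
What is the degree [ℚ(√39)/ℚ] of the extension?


√39 has minimal polynomial x² - 39 (irreducible over ℚ since 39 is squarefree)

[ℚ(√39)/ℚ] = 2


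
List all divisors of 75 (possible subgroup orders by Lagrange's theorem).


Lagrange's theorem: |H| divides |G|
|G| = 75
Divisors of 75: 1, 3, 5, 15, 25, 75

Possible subgroup orders: {1, 3, 5, 15, 25, 75}


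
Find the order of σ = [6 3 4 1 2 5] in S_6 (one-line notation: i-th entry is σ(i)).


Cycle decomposition: (1 6 5 2 3 4)
Cycle lengths: 6
Order = lcm(6) = 6

ord(σ) = 6


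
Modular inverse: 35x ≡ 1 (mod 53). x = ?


Use the extended Euclidean algorithm to write 1 = 35·s + 53·t; then s mod 53 is the inverse.
Euclidean algorithm:
  35 = 0·53 + 35
  53 = 1·35 + 18
  35 = 1·18 + 17
  18 = 1·17 + 1
  17 = 17·1 + 0
gcd(35,53) = 1
Back-substitution gives: 35·(-3) + 53·(2) = 1
So 35⁻¹ ≡ -3 ≡ 50 (mod 53)
Check: 35 × 50 = 1750 ≡ 1 (mod 53) ✓

35⁻¹ ≡ 50 (mod 53)


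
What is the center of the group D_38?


Z(G) = {g ∈ G | gx = xg for all x ∈ G}
For even n, Z(D_n) = {e, r^(n/2)}: the 180° rotation r^19 commutes with every reflection and rotation

Z(D_38) = {e, r^19}


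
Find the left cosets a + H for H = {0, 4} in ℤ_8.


H = {0, 4}, |H| = 2
Number of cosets = |G|/|H| = 8/2 = 4
0 + H = {0, 4}
1 + H = {1, 5}
2 + H = {2, 6}
3 + H = {3, 7}

Cosets: 0+H={0,4}; 1+H={1,5}; 2+H={2,6}; 3+H={3,7}


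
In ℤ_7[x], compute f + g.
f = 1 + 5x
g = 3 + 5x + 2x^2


Add coefficients mod 7:
x^0: 1 + 3 = 4 (mod 7)
x^1: 5 + 5 = 3 (mod 7)
x^2: 0 + 2 = 2 (mod 7)
Result: 4 + 3x + 2x^2

f + g = 4 + 3x + 2x^2


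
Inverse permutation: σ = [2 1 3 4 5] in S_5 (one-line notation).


To find σ⁻¹, swap domain and range:
σ(1) = 2 → σ⁻¹(2) = 1
σ(2) = 1 → σ⁻¹(1) = 2
σ(3) = 3 → σ⁻¹(3) = 3
σ(4) = 4 → σ⁻¹(4) = 4
σ(5) = 5 → σ⁻¹(5) = 5

σ⁻¹ = [2 1 3 4 5]


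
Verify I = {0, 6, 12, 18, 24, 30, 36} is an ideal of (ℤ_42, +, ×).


Check ideal conditions for I = {0, 6, 12, 18, 24, 30, 36} in ℤ_42:
(1) I is an additive subgroup? Yes
(2) For r ∈ ℤ_42 and a ∈ I: r·a ∈ I? Yes

Yes, I is an ideal of ℤ_42


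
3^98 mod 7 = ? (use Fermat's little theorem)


Fermat's little theorem: if p is prime and gcd(a,p)=1, then a^(p-1) ≡ 1 (mod p)
p = 7 is prime, gcd(3,7) = 1
Reduce exponent: 98 mod 6 = 2
So 3^98 ≡ 3^2 (mod 7)
3^2 mod 7 = 2

3^98 ≡ 2 (mod 7)


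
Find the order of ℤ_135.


ℤ_n has n elements.

|ℤ_135| = 135


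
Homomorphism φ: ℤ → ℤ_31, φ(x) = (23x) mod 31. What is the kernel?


Kernel = preimage of identity
ker(φ) = {x ∈ ℤ : 23x ≡ 0 (mod 31)}. gcd(23,31) = 1, so 23x ≡ 0 (mod 31) ⟺ x ≡ 0 (mod 31/1 = 31). Hence ker(φ) = 31ℤ

ker(φ) = 31ℤ


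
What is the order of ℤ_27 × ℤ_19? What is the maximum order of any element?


|ℤ_27 × ℤ_19| = 27 × 19 = 513
Max element order = lcm(27,19) = 513
Cyclic? Yes (gcd=1)

|ℤ_27×ℤ_19| = 513, max element order = 513


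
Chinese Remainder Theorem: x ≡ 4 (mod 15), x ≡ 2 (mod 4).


m₁ = 15, m₂ = 4, gcd = 1, so CRT applies. M = m₁·m₂ = 60
Let M₁ = M/m₁ = 4, M₂ = M/m₂ = 15
Find y₁ ≡ M₁⁻¹ (mod m₁): 4⁻¹ ≡ 4 (mod 15)
Find y₂ ≡ M₂⁻¹ (mod m₂): 15⁻¹ ≡ 3 (mod 4)
x = a₁·M₁·y₁ + a₂·M₂·y₂ = 4·4·4 + 2·15·3 = 154
Reduce mod 60: x ≡ 34
Check: 34 mod 15 = 4 ✓, 34 mod 4 = 2 ✓

x ≡ 34 (mod 60)


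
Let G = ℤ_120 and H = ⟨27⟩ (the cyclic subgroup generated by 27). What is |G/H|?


|⟨27⟩| = n / gcd(27, 120) = 120 / 3 = 40
H is normal (ℤ_120 is abelian).
|G/H| = |G| / |H| = 120 / 40 = 3

|G/H| = 3


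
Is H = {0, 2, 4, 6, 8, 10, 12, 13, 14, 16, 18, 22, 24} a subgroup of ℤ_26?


Subgroup test for H = {0, 2, 4, 6, 8, 10, 12, 13, 14, 16, 18, 22, 24} in (ℤ_26, +):
(1) 0 ∈ H? Yes
(2) Closure: for all a,b ∈ H, (a+b) mod 26 ∈ H? No  [counterexample: 2 + 13 = 15 ∉ H]
(3) Inverses: for all a ∈ H, -a mod 26 ∈ H? No

No, H is not a subgroup of ℤ_26


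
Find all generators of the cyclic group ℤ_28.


g generates ℤ_n iff gcd(g,n) = 1
Prime factors of 28: 2, 7
Generators are g ∈ {1,...,27} not divisible by any of these primes.
Generators: {1, 3, 5, 9, 11, 13, 15, 17, 19, 23, 25, 27}
Number of generators = φ(28) = 12

Generators of ℤ_28 = {1, 3, 5, 9, 11, 13, 15, 17, 19, 23, 25, 27}


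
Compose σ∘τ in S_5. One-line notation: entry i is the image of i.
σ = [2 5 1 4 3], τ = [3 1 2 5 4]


σ∘τ: apply τ first, then σ
1 →τ 3 →σ 1
2 →τ 1 →σ 2
3 →τ 2 →σ 5
4 →τ 5 →σ 3
5 →τ 4 →σ 4

σ∘τ = [1 2 5 3 4]


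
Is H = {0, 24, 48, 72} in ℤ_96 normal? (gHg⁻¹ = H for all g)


H = {0, 24, 48, 72} in ℤ_96
ℤ_96 is abelian; every subgroup of an abelian group is normal

Yes, normal subgroup


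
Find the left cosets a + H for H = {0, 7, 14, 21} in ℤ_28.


H = {0, 7, 14, 21}, |H| = 4
Number of cosets = |G|/|H| = 28/4 = 7
0 + H = {0, 7, 14, 21}
1 + H = {1, 8, 15, 22}
2 + H = {2, 9, 16, 23}
3 + H = {3, 10, 17, 24}
4 + H = {4, 11, 18, 25}
5 + H = {5, 12, 19, 26}
6 + H = {6, 13, 20, 27}

Cosets: 0+H={0,7,14,21}; 1+H={1,8,15,22}; 2+H={2,9,16,23}; 3+H={3,10,17,24}; 4+H={4,11,18,25}; 5+H={5,12,19,26}; 6+H={6,13,20,27}


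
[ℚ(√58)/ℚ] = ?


√58 has minimal polynomial x² - 58 (irreducible over ℚ since 58 is squarefree)

[ℚ(√58)/ℚ] = 2


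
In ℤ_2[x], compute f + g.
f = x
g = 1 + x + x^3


Add coefficients mod 2:
x^0: 0 + 1 = 1 (mod 2)
x^1: 1 + 1 = 0 (mod 2)
x^2: 0 + 0 = 0 (mod 2)
x^3: 0 + 1 = 1 (mod 2)
Result: 1 + x^3

f + g = 1 + x^3


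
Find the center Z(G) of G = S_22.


Z(G) = {g ∈ G | gx = xg for all x ∈ G}
S_n is non-abelian for n ≥ 3; Z(S_22) is trivial

Z(S_22) = {e}


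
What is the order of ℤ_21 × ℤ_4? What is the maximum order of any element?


|ℤ_21 × ℤ_4| = 21 × 4 = 84
Max element order = lcm(21,4) = 84
Cyclic? Yes (gcd=1)

|ℤ_21×ℤ_4| = 84, max element order = 84


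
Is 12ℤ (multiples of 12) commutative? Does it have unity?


12ℤ is a commutative ring under +,× but has no multiplicative identity (1 ∉ 12ℤ); it has no zero divisors, but without unity it is not an integral domain
Commutative: Yes
Integral domain: No
Has unity: No

12ℤ (multiples of 12): Commutative=Yes, Unity=No


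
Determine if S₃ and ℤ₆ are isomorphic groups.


Comparing S₃ and ℤ₆:
S₃ is non-abelian, ℤ₆ is abelian

No, S₃ ≇ ℤ₆


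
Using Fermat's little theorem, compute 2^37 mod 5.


Fermat's little theorem: if p is prime and gcd(a,p)=1, then a^(p-1) ≡ 1 (mod p)
p = 5 is prime, gcd(2,5) = 1
Reduce exponent: 37 mod 4 = 1
So 2^37 ≡ 2^1 (mod 5)
2^1 mod 5 = 2

2^37 ≡ 2 (mod 5)


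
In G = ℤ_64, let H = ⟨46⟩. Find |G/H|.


|⟨46⟩| = n / gcd(46, 64) = 64 / 2 = 32
H is normal (ℤ_64 is abelian).
|G/H| = |G| / |H| = 64 / 32 = 2

|G/H| = 2


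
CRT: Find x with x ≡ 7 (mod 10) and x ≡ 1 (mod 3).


m₁ = 10, m₂ = 3, gcd = 1, so CRT applies. M = m₁·m₂ = 30
Let M₁ = M/m₁ = 3, M₂ = M/m₂ = 10
Find y₁ ≡ M₁⁻¹ (mod m₁): 3⁻¹ ≡ 7 (mod 10)
Find y₂ ≡ M₂⁻¹ (mod m₂): 10⁻¹ ≡ 1 (mod 3)
x = a₁·M₁·y₁ + a₂·M₂·y₂ = 7·3·7 + 1·10·1 = 157
Reduce mod 30: x ≡ 7
Check: 7 mod 10 = 7 ✓, 7 mod 3 = 1 ✓

x ≡ 7 (mod 30)


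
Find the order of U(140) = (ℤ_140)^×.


U(n) is the group of units mod n; |U(n)| = φ(n)
|U(140)| = φ(140) = 48

|U(140) = (ℤ_140)^×| = 48


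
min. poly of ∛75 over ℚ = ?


∛75 satisfies x³ - 75 = 0, irreducible over ℚ (no rational root; 75 is not a perfect cube)

Minimal polynomial: x³ - 75


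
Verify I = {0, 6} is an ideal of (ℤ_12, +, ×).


Check ideal conditions for I = {0, 6} in ℤ_12:
(1) I is an additive subgroup? Yes
(2) For r ∈ ℤ_12 and a ∈ I: r·a ∈ I? Yes

Yes, I is an ideal of ℤ_12


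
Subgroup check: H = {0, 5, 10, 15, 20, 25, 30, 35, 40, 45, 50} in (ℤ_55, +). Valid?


Subgroup test for H = {0, 5, 10, 15, 20, 25, 30, 35, 40, 45, 50} in (ℤ_55, +):
(1) 0 ∈ H? Yes
(2) Closure: for all a,b ∈ H, (a+b) mod 55 ∈ H? Yes
(3) Inverses: for all a ∈ H, -a mod 55 ∈ H? Yes

Yes, H is a subgroup of ℤ_55


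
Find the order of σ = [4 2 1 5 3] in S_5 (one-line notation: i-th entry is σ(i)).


Cycle decomposition: (1 4 5 3)
Cycle lengths: 4
Order = lcm(4) = 4

ord(σ) = 4


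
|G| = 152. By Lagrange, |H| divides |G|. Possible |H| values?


Lagrange's theorem: |H| divides |G|
|G| = 152
Divisors of 152: 1, 2, 4, 8, 19, 38, 76, 152

Possible subgroup orders: {1, 2, 4, 8, 19, 38, 76, 152}


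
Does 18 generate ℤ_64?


g generates ℤ_n iff gcd(g, n) = 1
gcd(18, 64) = 2
Since gcd = 2 ≠ 1, ⟨18⟩ has order 32 < 64, so 18 is not a generator.

No, 18 does not generate ℤ_64


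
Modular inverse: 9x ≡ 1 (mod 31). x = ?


Use the extended Euclidean algorithm to write 1 = 9·s + 31·t; then s mod 31 is the inverse.
Euclidean algorithm:
  9 = 0·31 + 9
  31 = 3·9 + 4
  9 = 2·4 + 1
  4 = 4·1 + 0
gcd(9,31) = 1
Back-substitution gives: 9·(7) + 31·(-2) = 1
So 9⁻¹ ≡ 7 ≡ 7 (mod 31)
Check: 9 × 7 = 63 ≡ 1 (mod 31) ✓

9⁻¹ ≡ 7 (mod 31)


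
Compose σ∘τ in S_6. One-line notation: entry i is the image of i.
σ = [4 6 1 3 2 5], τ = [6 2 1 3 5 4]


σ∘τ: apply τ first, then σ
1 →τ 6 →σ 5
2 →τ 2 →σ 6
3 →τ 1 →σ 4
4 →τ 3 →σ 1
5 →τ 5 →σ 2
6 →τ 4 →σ 3

σ∘τ = [5 6 4 1 2 3]


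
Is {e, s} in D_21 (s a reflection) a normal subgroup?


H = {e, s} in D_21 (s a reflection)
r·s·r⁻¹ = sr⁻² ≠ s for n ≥ 3, so {e, s} is not closed under conjugation

No, not a normal subgroup


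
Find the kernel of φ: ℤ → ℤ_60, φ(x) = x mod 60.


Kernel = preimage of identity
ker(φ) = {x ∈ ℤ : x ≡ 0 (mod 60)} = 60ℤ = {0, ±60, ±120, ...}

ker(φ) = 60ℤ


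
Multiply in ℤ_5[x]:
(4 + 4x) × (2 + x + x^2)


Expand and collect like terms; reduce coefficients mod 5:
x^0: 4·2 = 8 ≡ 3 (mod 5)
x^1: 4·1 + 4·2 = 12 ≡ 2 (mod 5)
x^2: 4·1 + 4·1 = 8 ≡ 3 (mod 5)
x^3: 4·1 = 4 ≡ 4 (mod 5)
Result: 3 + 2x + 3x^2 + 4x^3

f · g = 3 + 2x + 3x^2 + 4x^3


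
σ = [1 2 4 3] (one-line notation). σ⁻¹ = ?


To find σ⁻¹, swap domain and range:
σ(1) = 1 → σ⁻¹(1) = 1
σ(2) = 2 → σ⁻¹(2) = 2
σ(3) = 4 → σ⁻¹(4) = 3
σ(4) = 3 → σ⁻¹(3) = 4

σ⁻¹ = [1 2 4 3]


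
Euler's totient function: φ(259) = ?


Factor n: 259 = 7 × 37
φ(n) = n · ∏(1 - 1/p) over distinct primes p | n
φ(259) = 259 · (1 - 1/7) · (1 - 1/37) = 216

φ(259) = 216


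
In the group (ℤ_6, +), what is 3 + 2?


Operation: addition mod 6
3 + 2 = (a + b) mod 6 with a = 3, b = 2

3 + 2 = 5


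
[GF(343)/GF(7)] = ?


GF(343) = GF(7^3), so the extension degree is 3

[GF(343)/GF(7)] = 3


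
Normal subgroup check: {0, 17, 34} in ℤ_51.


H = {0, 17, 34} in ℤ_51
ℤ_51 is abelian; every subgroup of an abelian group is normal

Yes, normal subgroup


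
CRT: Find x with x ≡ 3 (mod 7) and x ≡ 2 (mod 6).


m₁ = 7, m₂ = 6, gcd = 1, so CRT applies. M = m₁·m₂ = 42
Let M₁ = M/m₁ = 6, M₂ = M/m₂ = 7
Find y₁ ≡ M₁⁻¹ (mod m₁): 6⁻¹ ≡ 6 (mod 7)
Find y₂ ≡ M₂⁻¹ (mod m₂): 7⁻¹ ≡ 1 (mod 6)
x = a₁·M₁·y₁ + a₂·M₂·y₂ = 3·6·6 + 2·7·1 = 122
Reduce mod 42: x ≡ 38
Check: 38 mod 7 = 3 ✓, 38 mod 6 = 2 ✓

x ≡ 38 (mod 42)


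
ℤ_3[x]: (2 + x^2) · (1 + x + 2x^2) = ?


Expand and collect like terms; reduce coefficients mod 3:
x^0: 2·1 = 2 ≡ 2 (mod 3)
x^1: 2·1 + 0·1 = 2 ≡ 2 (mod 3)
x^2: 2·2 + 0·1 + 1·1 = 5 ≡ 2 (mod 3)
x^3: 0·2 + 1·1 = 1 ≡ 1 (mod 3)
x^4: 1·2 = 2 ≡ 2 (mod 3)
Result: 2 + 2x + 2x^2 + x^3 + 2x^4

f · g = 2 + 2x + 2x^2 + x^3 + 2x^4


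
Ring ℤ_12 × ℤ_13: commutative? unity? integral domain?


Direct product ring; commutative with unity (1,1); but (1,0)·(0,1) = (0,0) gives zero divisors, so not an integral domain
Commutative: Yes
Integral domain: No
Has unity: Yes

ℤ_12 × ℤ_13: Commutative=Yes, Unity=Yes


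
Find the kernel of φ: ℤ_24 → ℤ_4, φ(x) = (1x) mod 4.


Kernel = preimage of identity
ker(φ) = {x ∈ ℤ_24 : 1x ≡ 0 (mod 4)}. Since 4 | 24, φ is well-defined. The kernel is the cyclic subgroup ⟨4⟩ of ℤ_24 (order 6), i.e. {0, 4, 8, 12, 16, 20}

ker(φ) = {0, 4, 8, 12, 16, 20}


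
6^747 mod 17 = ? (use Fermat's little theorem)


Fermat's little theorem: if p is prime and gcd(a,p)=1, then a^(p-1) ≡ 1 (mod p)
p = 17 is prime, gcd(6,17) = 1
Reduce exponent: 747 mod 16 = 11
So 6^747 ≡ 6^11 (mod 17)
6^11 mod 17 = 5

6^747 ≡ 5 (mod 17)


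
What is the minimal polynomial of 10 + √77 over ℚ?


Let α = 10 + √77. Then α - 10 = √77, so (α - 10)² = 77, giving α² - 20α + 23 = 0. Degree 2 and α ∉ ℚ, so this is the minimal polynomial.

Minimal polynomial: x² - 20x + 23


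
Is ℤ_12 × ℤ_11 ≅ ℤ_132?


Comparing ℤ_12 × ℤ_11 and ℤ_132:
gcd(12,11) = 1, so ℤ_12 × ℤ_11 ≅ ℤ_132 (CRT)

Yes, ℤ_12 × ℤ_11 ≅ ℤ_132


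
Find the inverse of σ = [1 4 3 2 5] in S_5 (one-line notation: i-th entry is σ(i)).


To find σ⁻¹, swap domain and range:
σ(1) = 1 → σ⁻¹(1) = 1
σ(2) = 4 → σ⁻¹(4) = 2
σ(3) = 3 → σ⁻¹(3) = 3
σ(4) = 2 → σ⁻¹(2) = 4
σ(5) = 5 → σ⁻¹(5) = 5

σ⁻¹ = [1 4 3 2 5]


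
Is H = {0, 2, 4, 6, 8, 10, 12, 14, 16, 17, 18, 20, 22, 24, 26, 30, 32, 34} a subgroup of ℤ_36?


Subgroup test for H = {0, 2, 4, 6, 8, 10, 12, 14, 16, 17, 18, 20, 22, 24, 26, 30, 32, 34} in (ℤ_36, +):
(1) 0 ∈ H? Yes
(2) Closure: for all a,b ∈ H, (a+b) mod 36 ∈ H? No  [counterexample: 2 + 17 = 19 ∉ H]
(3) Inverses: for all a ∈ H, -a mod 36 ∈ H? No

No, H is not a subgroup of ℤ_36


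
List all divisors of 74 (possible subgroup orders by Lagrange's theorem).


Lagrange's theorem: |H| divides |G|
|G| = 74
Divisors of 74: 1, 2, 37, 74

Possible subgroup orders: {1, 2, 37, 74}


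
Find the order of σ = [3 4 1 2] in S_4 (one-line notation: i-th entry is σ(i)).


Cycle decomposition: (1 3) (2 4)
Cycle lengths: 2, 2
Order = lcm(2, 2) = 2

ord(σ) = 2


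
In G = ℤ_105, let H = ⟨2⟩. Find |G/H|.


|⟨2⟩| = n / gcd(2, 105) = 105 / 1 = 105
H is normal (ℤ_105 is abelian).
|G/H| = |G| / |H| = 105 / 105 = 1

|G/H| = 1


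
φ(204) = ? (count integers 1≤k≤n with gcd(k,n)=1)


Factor n: 204 = 2^2 × 3 × 17
φ(n) = n · ∏(1 - 1/p) over distinct primes p | n
φ(204) = 204 · (1 - 1/2) · (1 - 1/3) · (1 - 1/17) = 64

φ(204) = 64


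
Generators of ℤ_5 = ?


g generates ℤ_n iff gcd(g,n) = 1
Checking each g ∈ {1,...,4}:
gcd(1,5) = 1
gcd(2,5) = 1
gcd(3,5) = 1
gcd(4,5) = 1
Generators: {1, 2, 3, 4}
Number of generators = φ(5) = 4

Generators of ℤ_5 = {1, 2, 3, 4}


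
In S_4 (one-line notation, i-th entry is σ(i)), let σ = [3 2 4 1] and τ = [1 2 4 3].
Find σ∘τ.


σ∘τ: apply τ first, then σ
1 →τ 1 →σ 3
2 →τ 2 →σ 2
3 →τ 4 →σ 1
4 →τ 3 →σ 4

σ∘τ = [3 2 1 4]


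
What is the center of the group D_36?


Z(G) = {g ∈ G | gx = xg for all x ∈ G}
For even n, Z(D_n) = {e, r^(n/2)}: the 180° rotation r^18 commutes with every reflection and rotation

Z(D_36) = {e, r^18}


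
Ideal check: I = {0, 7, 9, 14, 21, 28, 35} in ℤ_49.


Check ideal conditions for I = {0, 7, 9, 14, 21, 28, 35} in ℤ_49:
(1) I is an additive subgroup? No
(2) For r ∈ ℤ_49 and a ∈ I: r·a ∈ I? No  [counterexample: r=2, a=9, r·a mod 49 = 18 ∉ I]

No, I is not an ideal of ℤ_49


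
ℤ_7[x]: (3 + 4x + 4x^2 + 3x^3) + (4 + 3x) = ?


Add coefficients mod 7:
x^0: 3 + 4 = 0 (mod 7)
x^1: 4 + 3 = 0 (mod 7)
x^2: 4 + 0 = 4 (mod 7)
x^3: 3 + 0 = 3 (mod 7)
Result: 4x^2 + 3x^3

f + g = 4x^2 + 3x^3


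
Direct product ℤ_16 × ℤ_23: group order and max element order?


|ℤ_16 × ℤ_23| = 16 × 23 = 368
Max element order = lcm(16,23) = 368
Cyclic? Yes (gcd=1)

|ℤ_16×ℤ_23| = 368, max element order = 368


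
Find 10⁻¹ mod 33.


Use the extended Euclidean algorithm to write 1 = 10·s + 33·t; then s mod 33 is the inverse.
Euclidean algorithm:
  10 = 0·33 + 10
  33 = 3·10 + 3
  10 = 3·3 + 1
  3 = 3·1 + 0
gcd(10,33) = 1
Back-substitution gives: 10·(10) + 33·(-3) = 1
So 10⁻¹ ≡ 10 ≡ 10 (mod 33)
Check: 10 × 10 = 100 ≡ 1 (mod 33) ✓

10⁻¹ ≡ 10 (mod 33)


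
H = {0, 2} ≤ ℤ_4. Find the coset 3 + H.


3 + H = {3 + h (mod 4) : h ∈ H}
3+0=3, 3+2=1
3 + H = {1, 3} = 1 + H

3 + H = {1, 3}


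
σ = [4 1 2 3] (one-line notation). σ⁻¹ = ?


To find σ⁻¹, swap domain and range:
σ(1) = 4 → σ⁻¹(4) = 1
σ(2) = 1 → σ⁻¹(1) = 2
σ(3) = 2 → σ⁻¹(2) = 3
σ(4) = 3 → σ⁻¹(3) = 4

σ⁻¹ = [2 3 4 1]


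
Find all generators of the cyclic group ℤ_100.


g generates ℤ_n iff gcd(g,n) = 1
Prime factors of 100: 2, 5
Generators are g ∈ {1,...,99} not divisible by any of these primes.
Generators: {1, 3, 7, 9, 11, 13, 17, 19, 21, 23, 27, 29, 31, 33, 37, 39, 41, 43, 47, 49, 51, 53, 57, 59, 61, 63, 67, 69, 71, 73, 77, 79, 81, 83, 87, 89, 91, 93, 97, 99}
Number of generators = φ(100) = 40

Generators of ℤ_100 = {1, 3, 7, 9, 11, 13, 17, 19, 21, 23, 27, 29, 31, 33, 37, 39, 41, 43, 47, 49, 51, 53, 57, 59, 61, 63, 67, 69, 71, 73, 77, 79, 81, 83, 87, 89, 91, 93, 97, 99}


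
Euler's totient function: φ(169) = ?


Factor n: 169 = 13^2
φ(n) = n · ∏(1 - 1/p) over distinct primes p | n
φ(169) = 169 · (1 - 1/13) = 156

φ(169) = 156


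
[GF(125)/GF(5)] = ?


GF(125) = GF(5^3), so the extension degree is 3

[GF(125)/GF(5)] = 3


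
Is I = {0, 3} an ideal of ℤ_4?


Check ideal conditions for I = {0, 3} in ℤ_4:
(1) I is an additive subgroup? No
(2) For r ∈ ℤ_4 and a ∈ I: r·a ∈ I? No  [counterexample: r=2, a=3, r·a mod 4 = 2 ∉ I]

No, I is not an ideal of ℤ_4


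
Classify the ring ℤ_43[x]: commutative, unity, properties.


ℤ_43 is a field (n prime), so ℤ_43[x] is a commutative integral domain with unity
Commutative: Yes
Integral domain: Yes
Has unity: Yes

ℤ_43[x]: Commutative=Yes, Unity=Yes


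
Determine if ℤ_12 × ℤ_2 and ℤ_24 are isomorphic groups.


Comparing ℤ_12 × ℤ_2 and ℤ_24:
gcd(12,2) = 2 ≠ 1. Max element order in ℤ_12×ℤ_2 is lcm(12,2) = 12 < 24, so it has no element of order 24

No, ℤ_12 × ℤ_2 ≇ ℤ_24


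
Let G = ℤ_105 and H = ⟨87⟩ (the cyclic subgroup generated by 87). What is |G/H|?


|⟨87⟩| = n / gcd(87, 105) = 105 / 3 = 35
H is normal (ℤ_105 is abelian).
|G/H| = |G| / |H| = 105 / 35 = 3

|G/H| = 3


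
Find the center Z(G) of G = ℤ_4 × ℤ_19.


Z(G) = {g ∈ G | gx = xg for all x ∈ G}
Direct product of abelian groups is abelian, so Z(G) = G

Z(ℤ_4 × ℤ_19) = ℤ_4 × ℤ_19


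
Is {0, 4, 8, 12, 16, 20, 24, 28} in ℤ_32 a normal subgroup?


H = {0, 4, 8, 12, 16, 20, 24, 28} in ℤ_32
ℤ_32 is abelian; every subgroup of an abelian group is normal

Yes, normal subgroup


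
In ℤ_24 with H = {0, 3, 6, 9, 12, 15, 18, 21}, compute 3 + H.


3 + H = {3 + h (mod 24) : h ∈ H}
3+0=3, 3+3=6, 3+6=9, 3+9=12, 3+12=15, 3+15=18, 3+18=21, 3+21=0
3 + H = {0, 3, 6, 9, 12, 15, 18, 21} = 0 + H

3 + H = {0, 3, 6, 9, 12, 15, 18, 21}


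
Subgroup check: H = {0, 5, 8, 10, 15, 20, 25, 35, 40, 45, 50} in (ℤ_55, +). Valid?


Subgroup test for H = {0, 5, 8, 10, 15, 20, 25, 35, 40, 45, 50} in (ℤ_55, +):
(1) 0 ∈ H? Yes
(2) Closure: for all a,b ∈ H, (a+b) mod 55 ∈ H? No  [counterexample: 5 + 8 = 13 ∉ H]
(3) Inverses: for all a ∈ H, -a mod 55 ∈ H? No

No, H is not a subgroup of ℤ_55


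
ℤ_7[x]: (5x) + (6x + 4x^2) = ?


Add coefficients mod 7:
x^0: 0 + 0 = 0 (mod 7)
x^1: 5 + 6 = 4 (mod 7)
x^2: 0 + 4 = 4 (mod 7)
Result: 4x + 4x^2

f + g = 4x + 4x^2


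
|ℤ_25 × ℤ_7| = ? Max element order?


|ℤ_25 × ℤ_7| = 25 × 7 = 175
Max element order = lcm(25,7) = 175
Cyclic? Yes (gcd=1)

|ℤ_25×ℤ_7| = 175, max element order = 175


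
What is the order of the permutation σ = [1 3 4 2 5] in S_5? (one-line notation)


Cycle decomposition: (2 3 4)
Cycle lengths: 3
Order = lcm(3) = 3

ord(σ) = 3


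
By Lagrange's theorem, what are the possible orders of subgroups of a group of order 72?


Lagrange's theorem: |H| divides |G|
|G| = 72
Divisors of 72: 1, 2, 3, 4, 6, 8, 9, 12, 18, 24, 36, 72

Possible subgroup orders: {1, 2, 3, 4, 6, 8, 9, 12, 18, 24, 36, 72}


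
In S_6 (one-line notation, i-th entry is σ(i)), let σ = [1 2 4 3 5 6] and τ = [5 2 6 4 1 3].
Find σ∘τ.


σ∘τ: apply τ first, then σ
1 →τ 5 →σ 5
2 →τ 2 →σ 2
3 →τ 6 →σ 6
4 →τ 4 →σ 3
5 →τ 1 →σ 1
6 →τ 3 →σ 4

σ∘τ = [5 2 6 3 1 4]


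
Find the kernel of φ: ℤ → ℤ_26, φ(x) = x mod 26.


Kernel = preimage of identity
ker(φ) = {x ∈ ℤ : x ≡ 0 (mod 26)} = 26ℤ = {0, ±26, ±52, ...}

ker(φ) = 26ℤ


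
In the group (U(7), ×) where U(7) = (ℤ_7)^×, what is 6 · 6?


Operation: multiplication mod 7
6 · 6 = (a × b) mod 7 with a = 6, b = 6

6 · 6 = 1


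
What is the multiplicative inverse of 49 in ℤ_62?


Use the extended Euclidean algorithm to write 1 = 49·s + 62·t; then s mod 62 is the inverse.
Euclidean algorithm:
  49 = 0·62 + 49
  62 = 1·49 + 13
  49 = 3·13 + 10
  13 = 1·10 + 3
  10 = 3·3 + 1
  3 = 3·1 + 0
gcd(49,62) = 1
Back-substitution gives: 49·(19) + 62·(-15) = 1
So 49⁻¹ ≡ 19 ≡ 19 (mod 62)
Check: 49 × 19 = 931 ≡ 1 (mod 62) ✓

49⁻¹ ≡ 19 (mod 62)


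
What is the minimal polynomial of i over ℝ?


i satisfies x² + 1 = 0, irreducible over ℝ

Minimal polynomial: x² + 1


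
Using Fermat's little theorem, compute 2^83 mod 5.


Fermat's little theorem: if p is prime and gcd(a,p)=1, then a^(p-1) ≡ 1 (mod p)
p = 5 is prime, gcd(2,5) = 1
Reduce exponent: 83 mod 4 = 3
So 2^83 ≡ 2^3 (mod 5)
2^3 mod 5 = 3

2^83 ≡ 3 (mod 5)


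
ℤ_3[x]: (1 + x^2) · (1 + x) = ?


Expand and collect like terms; reduce coefficients mod 3:
x^0: 1·1 = 1 ≡ 1 (mod 3)
x^1: 1·1 + 0·1 = 1 ≡ 1 (mod 3)
x^2: 0·1 + 1·1 = 1 ≡ 1 (mod 3)
x^3: 1·1 = 1 ≡ 1 (mod 3)
Result: 1 + x + x^2 + x^3

f · g = 1 + x + x^2 + x^3


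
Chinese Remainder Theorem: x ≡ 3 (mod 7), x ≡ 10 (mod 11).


m₁ = 7, m₂ = 11, gcd = 1, so CRT applies. M = m₁·m₂ = 77
Let M₁ = M/m₁ = 11, M₂ = M/m₂ = 7
Find y₁ ≡ M₁⁻¹ (mod m₁): 11⁻¹ ≡ 2 (mod 7)
Find y₂ ≡ M₂⁻¹ (mod m₂): 7⁻¹ ≡ 8 (mod 11)
x = a₁·M₁·y₁ + a₂·M₂·y₂ = 3·11·2 + 10·7·8 = 626
Reduce mod 77: x ≡ 10
Check: 10 mod 7 = 3 ✓, 10 mod 11 = 10 ✓

x ≡ 10 (mod 77)


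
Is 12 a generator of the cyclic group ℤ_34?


g generates ℤ_n iff gcd(g, n) = 1
gcd(12, 34) = 2
Since gcd = 2 ≠ 1, ⟨12⟩ has order 17 < 34, so 12 is not a generator.

No, 12 does not generate ℤ_34


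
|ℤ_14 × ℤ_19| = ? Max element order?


|ℤ_14 × ℤ_19| = 14 × 19 = 266
Max element order = lcm(14,19) = 266
Cyclic? Yes (gcd=1)

|ℤ_14×ℤ_19| = 266, max element order = 266


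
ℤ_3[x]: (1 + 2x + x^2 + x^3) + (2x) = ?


Add coefficients mod 3:
x^0: 1 + 0 = 1 (mod 3)
x^1: 2 + 2 = 1 (mod 3)
x^2: 1 + 0 = 1 (mod 3)
x^3: 1 + 0 = 1 (mod 3)
Result: 1 + x + x^2 + x^3

f + g = 1 + x + x^2 + x^3


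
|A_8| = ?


|A_n| = n!/2 (even permutations)
|A_8| = 8!/2 = 40320/2 = 20160

|A_8| = 20160


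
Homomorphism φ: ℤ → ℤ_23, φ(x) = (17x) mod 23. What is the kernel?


Kernel = preimage of identity
ker(φ) = {x ∈ ℤ : 17x ≡ 0 (mod 23)}. gcd(17,23) = 1, so 17x ≡ 0 (mod 23) ⟺ x ≡ 0 (mod 23/1 = 23). Hence ker(φ) = 23ℤ

ker(φ) = 23ℤ


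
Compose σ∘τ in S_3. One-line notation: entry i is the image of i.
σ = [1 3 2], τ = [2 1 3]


σ∘τ: apply τ first, then σ
1 →τ 2 →σ 3
2 →τ 1 →σ 1
3 →τ 3 →σ 2

σ∘τ = [3 1 2]


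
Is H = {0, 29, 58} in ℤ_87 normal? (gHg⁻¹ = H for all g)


H = {0, 29, 58} in ℤ_87
ℤ_87 is abelian; every subgroup of an abelian group is normal

Yes, normal subgroup


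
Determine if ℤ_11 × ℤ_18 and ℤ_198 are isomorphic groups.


Comparing ℤ_11 × ℤ_18 and ℤ_198:
gcd(11,18) = 1, so ℤ_11 × ℤ_18 ≅ ℤ_198 (CRT)

Yes, ℤ_11 × ℤ_18 ≅ ℤ_198


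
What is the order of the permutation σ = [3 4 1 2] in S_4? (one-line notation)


Cycle decomposition: (1 3) (2 4)
Cycle lengths: 2, 2
Order = lcm(2, 2) = 2

ord(σ) = 2


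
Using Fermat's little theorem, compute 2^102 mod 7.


Fermat's little theorem: if p is prime and gcd(a,p)=1, then a^(p-1) ≡ 1 (mod p)
p = 7 is prime, gcd(2,7) = 1
Reduce exponent: 102 mod 6 = 0
So 2^102 ≡ 2^0 (mod 7)
2^0 = 1

2^102 ≡ 1 (mod 7)


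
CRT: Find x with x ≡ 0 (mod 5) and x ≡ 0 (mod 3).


m₁ = 5, m₂ = 3, gcd = 1, so CRT applies. M = m₁·m₂ = 15
Let M₁ = M/m₁ = 3, M₂ = M/m₂ = 5
Find y₁ ≡ M₁⁻¹ (mod m₁): 3⁻¹ ≡ 2 (mod 5)
Find y₂ ≡ M₂⁻¹ (mod m₂): 5⁻¹ ≡ 2 (mod 3)
x = a₁·M₁·y₁ + a₂·M₂·y₂ = 0·3·2 + 0·5·2 = 0
Reduce mod 15: x ≡ 0
Check: 0 mod 5 = 0 ✓, 0 mod 3 = 0 ✓

x ≡ 0 (mod 15)


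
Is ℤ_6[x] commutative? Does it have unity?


ℤ_6 has zero divisors (2·3 ≡ 0), and these lift to constant zero divisors in ℤ_6[x]; so not an integral domain
Commutative: Yes
Integral domain: No
Has unity: Yes

ℤ_6[x]: Commutative=Yes, Unity=Yes


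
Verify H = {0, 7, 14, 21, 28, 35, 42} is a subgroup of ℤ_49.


Subgroup test for H = {0, 7, 14, 21, 28, 35, 42} in (ℤ_49, +):
(1) 0 ∈ H? Yes
(2) Closure: for all a,b ∈ H, (a+b) mod 49 ∈ H? Yes
(3) Inverses: for all a ∈ H, -a mod 49 ∈ H? Yes

Yes, H is a subgroup of ℤ_49


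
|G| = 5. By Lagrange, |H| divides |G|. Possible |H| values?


Lagrange's theorem: |H| divides |G|
|G| = 5
Divisors of 5: 1, 5

Possible subgroup orders: {1, 5}


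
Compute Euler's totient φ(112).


Factor n: 112 = 2^4 × 7
φ(n) = n · ∏(1 - 1/p) over distinct primes p | n
φ(112) = 112 · (1 - 1/2) · (1 - 1/7) = 48

φ(112) = 48


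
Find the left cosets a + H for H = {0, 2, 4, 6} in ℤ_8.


H = {0, 2, 4, 6}, |H| = 4
Number of cosets = |G|/|H| = 8/4 = 2
0 + H = {0, 2, 4, 6}
1 + H = {1, 3, 5, 7}

Cosets: 0+H={0,2,4,6}; 1+H={1,3,5,7}


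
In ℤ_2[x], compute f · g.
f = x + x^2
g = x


Expand and collect like terms; reduce coefficients mod 2:
x^0: 0·0 = 0 ≡ 0 (mod 2)
x^1: 0·1 + 1·0 = 0 ≡ 0 (mod 2)
x^2: 1·1 + 1·0 = 1 ≡ 1 (mod 2)
x^3: 1·1 = 1 ≡ 1 (mod 2)
Result: x^2 + x^3

f · g = x^2 + x^3


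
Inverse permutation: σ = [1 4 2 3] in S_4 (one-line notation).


To find σ⁻¹, swap domain and range:
σ(1) = 1 → σ⁻¹(1) = 1
σ(2) = 4 → σ⁻¹(4) = 2
σ(3) = 2 → σ⁻¹(2) = 3
σ(4) = 3 → σ⁻¹(3) = 4

σ⁻¹ = [1 3 4 2]


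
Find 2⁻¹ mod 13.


Use the extended Euclidean algorithm to write 1 = 2·s + 13·t; then s mod 13 is the inverse.
Euclidean algorithm:
  2 = 0·13 + 2
  13 = 6·2 + 1
  2 = 2·1 + 0
gcd(2,13) = 1
Back-substitution gives: 2·(-6) + 13·(1) = 1
So 2⁻¹ ≡ -6 ≡ 7 (mod 13)
Check: 2 × 7 = 14 ≡ 1 (mod 13) ✓

2⁻¹ ≡ 7 (mod 13)


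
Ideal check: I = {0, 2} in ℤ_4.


Check ideal conditions for I = {0, 2} in ℤ_4:
(1) I is an additive subgroup? Yes
(2) For r ∈ ℤ_4 and a ∈ I: r·a ∈ I? Yes

Yes, I is an ideal of ℤ_4


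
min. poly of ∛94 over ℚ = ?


∛94 satisfies x³ - 94 = 0, irreducible over ℚ (no rational root; 94 is not a perfect cube)

Minimal polynomial: x³ - 94


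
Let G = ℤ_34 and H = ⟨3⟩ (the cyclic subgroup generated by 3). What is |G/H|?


|⟨3⟩| = n / gcd(3, 34) = 34 / 1 = 34
H is normal (ℤ_34 is abelian).
|G/H| = |G| / |H| = 34 / 34 = 1

|G/H| = 1


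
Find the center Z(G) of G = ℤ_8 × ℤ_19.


Z(G) = {g ∈ G | gx = xg for all x ∈ G}
Direct product of abelian groups is abelian, so Z(G) = G

Z(ℤ_8 × ℤ_19) = ℤ_8 × ℤ_19


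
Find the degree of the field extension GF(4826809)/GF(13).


GF(4826809) = GF(13^6), so the extension degree is 6

[GF(4826809)/GF(13)] = 6


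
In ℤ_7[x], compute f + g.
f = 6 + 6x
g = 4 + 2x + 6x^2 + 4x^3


Add coefficients mod 7:
x^0: 6 + 4 = 3 (mod 7)
x^1: 6 + 2 = 1 (mod 7)
x^2: 0 + 6 = 6 (mod 7)
x^3: 0 + 4 = 4 (mod 7)
Result: 3 + x + 6x^2 + 4x^3

f + g = 3 + x + 6x^2 + 4x^3


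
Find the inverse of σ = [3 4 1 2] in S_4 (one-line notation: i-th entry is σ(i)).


To find σ⁻¹, swap domain and range:
σ(1) = 3 → σ⁻¹(3) = 1
σ(2) = 4 → σ⁻¹(4) = 2
σ(3) = 1 → σ⁻¹(1) = 3
σ(4) = 2 → σ⁻¹(2) = 4

σ⁻¹ = [3 4 1 2]


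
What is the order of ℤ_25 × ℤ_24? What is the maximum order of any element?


|ℤ_25 × ℤ_24| = 25 × 24 = 600
Max element order = lcm(25,24) = 600
Cyclic? Yes (gcd=1)

|ℤ_25×ℤ_24| = 600, max element order = 600


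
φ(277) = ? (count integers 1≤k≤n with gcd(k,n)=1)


Factor n: 277 = 277
φ(n) = n · ∏(1 - 1/p) over distinct primes p | n
φ(277) = 277 · (1 - 1/277) = 276

φ(277) = 276


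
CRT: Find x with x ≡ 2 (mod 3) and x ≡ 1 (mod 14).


m₁ = 3, m₂ = 14, gcd = 1, so CRT applies. M = m₁·m₂ = 42
Let M₁ = M/m₁ = 14, M₂ = M/m₂ = 3
Find y₁ ≡ M₁⁻¹ (mod m₁): 14⁻¹ ≡ 2 (mod 3)
Find y₂ ≡ M₂⁻¹ (mod m₂): 3⁻¹ ≡ 5 (mod 14)
x = a₁·M₁·y₁ + a₂·M₂·y₂ = 2·14·2 + 1·3·5 = 71
Reduce mod 42: x ≡ 29
Check: 29 mod 3 = 2 ✓, 29 mod 14 = 1 ✓

x ≡ 29 (mod 42)


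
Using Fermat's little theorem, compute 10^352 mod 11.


Fermat's little theorem: if p is prime and gcd(a,p)=1, then a^(p-1) ≡ 1 (mod p)
p = 11 is prime, gcd(10,11) = 1
Reduce exponent: 352 mod 10 = 2
So 10^352 ≡ 10^2 (mod 11)
10^2 mod 11 = 1

10^352 ≡ 1 (mod 11)


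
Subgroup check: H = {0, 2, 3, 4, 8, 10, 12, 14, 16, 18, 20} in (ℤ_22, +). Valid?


Subgroup test for H = {0, 2, 3, 4, 8, 10, 12, 14, 16, 18, 20} in (ℤ_22, +):
(1) 0 ∈ H? Yes
(2) Closure: for all a,b ∈ H, (a+b) mod 22 ∈ H? No  [counterexample: 2 + 3 = 5 ∉ H]
(3) Inverses: for all a ∈ H, -a mod 22 ∈ H? No

No, H is not a subgroup of ℤ_22


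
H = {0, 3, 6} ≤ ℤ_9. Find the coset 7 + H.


7 + H = {7 + h (mod 9) : h ∈ H}
7+0=7, 7+3=1, 7+6=4
7 + H = {1, 4, 7} = 1 + H

7 + H = {1, 4, 7}
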